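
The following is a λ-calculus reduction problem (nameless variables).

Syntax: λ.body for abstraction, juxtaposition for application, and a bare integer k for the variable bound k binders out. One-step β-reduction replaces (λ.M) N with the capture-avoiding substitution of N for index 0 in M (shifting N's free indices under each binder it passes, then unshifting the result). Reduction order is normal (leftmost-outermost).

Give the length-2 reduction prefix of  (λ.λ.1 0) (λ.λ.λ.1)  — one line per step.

  start: (λ.λ.1 0) (λ.λ.λ.1)
  step 1: λ.(λ.λ.λ.1) 0
  step 2: λ.λ.λ.1

Answer: after 2 steps: λ.λ.λ.1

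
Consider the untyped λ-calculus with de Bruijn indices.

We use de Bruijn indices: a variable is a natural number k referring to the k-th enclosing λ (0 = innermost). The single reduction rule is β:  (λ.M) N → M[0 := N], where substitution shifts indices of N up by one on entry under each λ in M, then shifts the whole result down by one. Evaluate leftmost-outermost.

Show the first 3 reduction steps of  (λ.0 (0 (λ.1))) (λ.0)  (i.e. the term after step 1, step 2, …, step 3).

  start: (λ.0 (0 (λ.1))) (λ.0)
  →1  (λ.0) ((λ.0) (λ.λ.0))
  →2  (λ.0) (λ.λ.0)
  →3  λ.λ.0

Answer: after 3 steps: λ.λ.0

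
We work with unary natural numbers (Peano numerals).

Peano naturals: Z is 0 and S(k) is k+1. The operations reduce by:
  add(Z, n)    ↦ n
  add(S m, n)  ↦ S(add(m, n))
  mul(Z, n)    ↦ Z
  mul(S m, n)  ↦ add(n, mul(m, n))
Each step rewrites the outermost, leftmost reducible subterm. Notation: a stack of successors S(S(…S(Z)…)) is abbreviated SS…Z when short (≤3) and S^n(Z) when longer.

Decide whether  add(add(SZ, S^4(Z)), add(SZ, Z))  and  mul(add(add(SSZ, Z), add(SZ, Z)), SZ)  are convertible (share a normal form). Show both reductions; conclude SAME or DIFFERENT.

Term A:
  start: add(add(SZ, S^4(Z)), add(SZ, Z))
  →1  add(S(add(Z, S^4(Z))), add(SZ, Z))
  →2  S(add(add(Z, S^4(Z)), add(SZ, Z)))
  →3  S(add(S^4(Z), add(SZ, Z)))
  →4  S(S(add(SSSZ, add(SZ, Z))))
  →5  S(S(S(add(SSZ, add(SZ, Z)))))
  →6  S(S(S(S(add(SZ, add(SZ, Z))))))
  →7  S(S(S(S(S(add(Z, add(SZ, Z)))))))
  →8  S(S(S(S(S(add(SZ, Z))))))
  →9  S(S(S(S(S(S(add(Z, Z)))))))
  →10  S^6(Z)

Term B:
  start: mul(add(add(SSZ, Z), add(SZ, Z)), SZ)
  →1  mul(add(S(add(SZ, Z)), add(SZ, Z)), SZ)
  →2  mul(S(add(add(SZ, Z), add(SZ, Z))), SZ)
  →3  add(SZ, mul(add(add(SZ, Z), add(SZ, Z)), SZ))
  →4  S(add(Z, mul(add(add(SZ, Z), add(SZ, Z)), SZ)))
  →5  S(mul(add(add(SZ, Z), add(SZ, Z)), SZ))
  →6  S(mul(add(S(add(Z, Z)), add(SZ, Z)), SZ))
  →7  S(mul(S(add(add(Z, Z), add(SZ, Z))), SZ))
  →8  S(add(SZ, mul(add(add(Z, Z), add(SZ, Z)), SZ)))
  →9  S(S(add(Z, mul(add(add(Z, Z), add(SZ, Z)), SZ))))
  →10  S(S(mul(add(add(Z, Z), add(SZ, Z)), SZ)))
  →11  S(S(mul(add(Z, add(SZ, Z)), SZ)))
  →12  S(S(mul(add(SZ, Z), SZ)))
  →13  S(S(mul(S(add(Z, Z)), SZ)))
  →14  S(S(add(SZ, mul(add(Z, Z), SZ))))
  →15  S(S(S(add(Z, mul(add(Z, Z), SZ)))))
  →16  S(S(S(mul(add(Z, Z), SZ))))
  →17  S(S(S(mul(Z, SZ))))
  →18  SSSZ

Answer: DIFFERENT — A ⇓ S^6(Z), B ⇓ SSSZ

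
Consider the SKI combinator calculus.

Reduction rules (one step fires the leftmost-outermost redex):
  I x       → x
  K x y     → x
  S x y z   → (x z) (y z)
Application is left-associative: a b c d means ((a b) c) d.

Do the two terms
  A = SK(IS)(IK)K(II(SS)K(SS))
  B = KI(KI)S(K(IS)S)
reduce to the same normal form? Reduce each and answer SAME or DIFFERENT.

Answer: DIFFERENT — A ⇓ K, B ⇓ SS

Working:
Term A:
  start: SK(IS)(IK)K(II(SS)K(SS))
  [1] K(IK)(IS(IK))K(II(SS)K(SS))
  [2] IKK(II(SS)K(SS))
  [3] KK(II(SS)K(SS))
  [4] K

Term B:
  start: KI(KI)S(K(IS)S)
  [1] IS(K(IS)S)
  [2] S(K(IS)S)
  [3] S(IS)
  [4] SS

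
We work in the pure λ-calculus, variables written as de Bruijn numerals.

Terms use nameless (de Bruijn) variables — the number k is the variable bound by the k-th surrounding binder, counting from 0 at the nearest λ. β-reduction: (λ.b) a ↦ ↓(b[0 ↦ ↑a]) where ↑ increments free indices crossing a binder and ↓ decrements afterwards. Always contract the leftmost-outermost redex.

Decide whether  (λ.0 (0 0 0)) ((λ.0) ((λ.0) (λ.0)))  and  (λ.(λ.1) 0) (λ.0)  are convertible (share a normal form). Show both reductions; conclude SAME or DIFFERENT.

Answer: SAME — A ⇓ λ.0, B ⇓ λ.0

Derivation:
Term A:
  start: (λ.0 (0 0 0)) ((λ.0) ((λ.0) (λ.0)))
  step 1: (λ.0) ((λ.0) (λ.0)) ((λ.0) ((λ.0) (λ.0)) ((λ.0) ((λ.0) (λ.0))) ((λ.0) ((λ.0) (λ.0))))
  step 2: (λ.0) (λ.0) ((λ.0) ((λ.0) (λ.0)) ((λ.0) ((λ.0) (λ.0))) ((λ.0) ((λ.0) (λ.0))))
  step 3: (λ.0) ((λ.0) ((λ.0) (λ.0)) ((λ.0) ((λ.0) (λ.0))) ((λ.0) ((λ.0) (λ.0))))
  step 4: (λ.0) ((λ.0) (λ.0)) ((λ.0) ((λ.0) (λ.0))) ((λ.0) ((λ.0) (λ.0)))
  step 5: (λ.0) (λ.0) ((λ.0) ((λ.0) (λ.0))) ((λ.0) ((λ.0) (λ.0)))
  step 6: (λ.0) ((λ.0) ((λ.0) (λ.0))) ((λ.0) ((λ.0) (λ.0)))
  step 7: (λ.0) ((λ.0) (λ.0)) ((λ.0) ((λ.0) (λ.0)))
  step 8: (λ.0) (λ.0) ((λ.0) ((λ.0) (λ.0)))
  step 9: (λ.0) ((λ.0) ((λ.0) (λ.0)))
  step 10: (λ.0) ((λ.0) (λ.0))
  step 11: (λ.0) (λ.0)
  step 12: λ.0

Term B:
  start: (λ.(λ.1) 0) (λ.0)
  step 1: (λ.λ.0) (λ.0)
  step 2: λ.0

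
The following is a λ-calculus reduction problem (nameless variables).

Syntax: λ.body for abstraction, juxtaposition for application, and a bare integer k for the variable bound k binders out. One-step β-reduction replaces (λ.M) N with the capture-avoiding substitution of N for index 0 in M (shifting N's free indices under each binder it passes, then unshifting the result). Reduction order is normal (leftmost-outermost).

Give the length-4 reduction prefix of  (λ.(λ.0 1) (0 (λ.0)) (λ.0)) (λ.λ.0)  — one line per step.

  start: (λ.(λ.0 1) (0 (λ.0)) (λ.0)) (λ.λ.0)
  →1  (λ.0 (λ.λ.0)) ((λ.λ.0) (λ.0)) (λ.0)
  →2  (λ.λ.0) (λ.0) (λ.λ.0) (λ.0)
  →3  (λ.0) (λ.λ.0) (λ.0)
  →4  (λ.λ.0) (λ.0)

Answer: after 4 steps: (λ.λ.0) (λ.0)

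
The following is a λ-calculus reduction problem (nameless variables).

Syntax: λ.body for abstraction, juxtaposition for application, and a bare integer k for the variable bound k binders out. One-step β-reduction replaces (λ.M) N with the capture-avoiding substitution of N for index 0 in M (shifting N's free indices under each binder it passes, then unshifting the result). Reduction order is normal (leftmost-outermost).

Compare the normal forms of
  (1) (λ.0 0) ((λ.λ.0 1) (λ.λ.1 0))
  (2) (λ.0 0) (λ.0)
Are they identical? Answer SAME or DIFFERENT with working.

Answer: DIFFERENT — A ⇓ λ.λ.1 0, B ⇓ λ.0

Reduction:
Term A:
  start: (λ.0 0) ((λ.λ.0 1) (λ.λ.1 0))
  step 1: (λ.λ.0 1) (λ.λ.1 0) ((λ.λ.0 1) (λ.λ.1 0))
  step 2: (λ.0 (λ.λ.1 0)) ((λ.λ.0 1) (λ.λ.1 0))
  step 3: (λ.λ.0 1) (λ.λ.1 0) (λ.λ.1 0)
  step 4: (λ.0 (λ.λ.1 0)) (λ.λ.1 0)
  step 5: (λ.λ.1 0) (λ.λ.1 0)
  step 6: λ.(λ.λ.1 0) 0
  step 7: λ.λ.1 0

Term B:
  start: (λ.0 0) (λ.0)
  step 1: (λ.0) (λ.0)
  step 2: λ.0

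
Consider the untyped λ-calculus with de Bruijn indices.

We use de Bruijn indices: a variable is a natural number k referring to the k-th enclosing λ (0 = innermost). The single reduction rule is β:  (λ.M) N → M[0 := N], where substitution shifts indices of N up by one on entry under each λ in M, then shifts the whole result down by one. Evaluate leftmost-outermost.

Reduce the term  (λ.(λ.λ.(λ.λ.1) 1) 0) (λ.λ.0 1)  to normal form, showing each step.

Answer: normal form = λ.λ.λ.λ.0 1  (in 3 steps)

Working:
  start: (λ.(λ.λ.(λ.λ.1) 1) 0) (λ.λ.0 1)
  [1] (λ.λ.(λ.λ.1) 1) (λ.λ.0 1)
  [2] λ.(λ.λ.1) (λ.λ.0 1)
  [3] λ.λ.λ.λ.0 1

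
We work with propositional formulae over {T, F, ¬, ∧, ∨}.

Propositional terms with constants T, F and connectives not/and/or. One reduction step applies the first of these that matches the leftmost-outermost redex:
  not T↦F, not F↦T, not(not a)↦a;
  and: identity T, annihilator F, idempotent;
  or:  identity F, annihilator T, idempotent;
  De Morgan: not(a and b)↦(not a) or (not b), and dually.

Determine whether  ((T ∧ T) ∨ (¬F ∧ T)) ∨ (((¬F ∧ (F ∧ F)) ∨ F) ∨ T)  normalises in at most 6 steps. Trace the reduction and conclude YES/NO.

  start: ((T ∧ T) ∨ (¬F ∧ T)) ∨ (((¬F ∧ (F ∧ F)) ∨ F) ∨ T)
  step 1: (T ∨ (¬F ∧ T)) ∨ (((¬F ∧ (F ∧ F)) ∨ F) ∨ T)
  step 2: T ∨ (((¬F ∧ (F ∧ F)) ∨ F) ∨ T)
  step 3: T

Answer: YES — reaches normal form T in 3 ≤ 6 steps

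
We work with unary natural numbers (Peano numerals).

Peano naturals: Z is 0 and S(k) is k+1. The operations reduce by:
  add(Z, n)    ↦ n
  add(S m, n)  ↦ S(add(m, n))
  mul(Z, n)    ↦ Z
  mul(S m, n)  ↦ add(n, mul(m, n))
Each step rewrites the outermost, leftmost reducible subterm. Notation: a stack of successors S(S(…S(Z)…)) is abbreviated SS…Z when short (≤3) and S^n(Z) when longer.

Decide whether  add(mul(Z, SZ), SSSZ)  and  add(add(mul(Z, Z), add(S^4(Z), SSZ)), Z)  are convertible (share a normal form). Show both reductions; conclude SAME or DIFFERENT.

Answer: DIFFERENT — A ⇓ SSSZ, B ⇓ S^6(Z)

Reduction:
Term A:
  start: add(mul(Z, SZ), SSSZ)
  [1] add(Z, SSSZ)
  [2] SSSZ

Term B:
  start: add(add(mul(Z, Z), add(S^4(Z), SSZ)), Z)
  [1] add(add(Z, add(S^4(Z), SSZ)), Z)
  [2] add(add(S^4(Z), SSZ), Z)
  [3] add(S(add(SSSZ, SSZ)), Z)
  [4] S(add(add(SSSZ, SSZ), Z))
  [5] S(add(S(add(SSZ, SSZ)), Z))
  [6] S(S(add(add(SSZ, SSZ), Z)))
  [7] S(S(add(S(add(SZ, SSZ)), Z)))
  [8] S(S(S(add(add(SZ, SSZ), Z))))
  [9] S(S(S(add(S(add(Z, SSZ)), Z))))
  [10] S(S(S(S(add(add(Z, SSZ), Z)))))
  [11] S(S(S(S(add(SSZ, Z)))))
  [12] S(S(S(S(S(add(SZ, Z))))))
  [13] S(S(S(S(S(S(add(Z, Z)))))))
  [14] S^6(Z)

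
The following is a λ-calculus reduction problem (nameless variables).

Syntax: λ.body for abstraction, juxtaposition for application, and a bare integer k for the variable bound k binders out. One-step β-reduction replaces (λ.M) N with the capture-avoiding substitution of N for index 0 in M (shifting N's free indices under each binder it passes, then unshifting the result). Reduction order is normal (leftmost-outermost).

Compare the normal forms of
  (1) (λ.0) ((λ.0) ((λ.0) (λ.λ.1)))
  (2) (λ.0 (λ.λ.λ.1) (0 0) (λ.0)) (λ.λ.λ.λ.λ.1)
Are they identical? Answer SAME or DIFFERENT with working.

Answer: SAME — A ⇓ λ.λ.1, B ⇓ λ.λ.1

Reduction:
Term A:
  start: (λ.0) ((λ.0) ((λ.0) (λ.λ.1)))
  step 1: (λ.0) ((λ.0) (λ.λ.1))
  step 2: (λ.0) (λ.λ.1)
  step 3: λ.λ.1

Term B:
  start: (λ.0 (λ.λ.λ.1) (0 0) (λ.0)) (λ.λ.λ.λ.λ.1)
  step 1: (λ.λ.λ.λ.λ.1) (λ.λ.λ.1) ((λ.λ.λ.λ.λ.1) (λ.λ.λ.λ.λ.1)) (λ.0)
  step 2: (λ.λ.λ.λ.1) ((λ.λ.λ.λ.λ.1) (λ.λ.λ.λ.λ.1)) (λ.0)
  step 3: (λ.λ.λ.1) (λ.0)
  step 4: λ.λ.1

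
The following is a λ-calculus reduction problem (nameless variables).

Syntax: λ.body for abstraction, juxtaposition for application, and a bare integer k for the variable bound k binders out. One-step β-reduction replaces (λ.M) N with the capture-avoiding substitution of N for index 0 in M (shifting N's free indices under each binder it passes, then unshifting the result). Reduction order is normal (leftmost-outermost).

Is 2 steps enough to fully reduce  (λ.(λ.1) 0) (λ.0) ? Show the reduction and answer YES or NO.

  start: (λ.(λ.1) 0) (λ.0)
  [1] (λ.λ.0) (λ.0)
  [2] λ.0

Answer: YES — reaches normal form λ.0 in 2 ≤ 2 steps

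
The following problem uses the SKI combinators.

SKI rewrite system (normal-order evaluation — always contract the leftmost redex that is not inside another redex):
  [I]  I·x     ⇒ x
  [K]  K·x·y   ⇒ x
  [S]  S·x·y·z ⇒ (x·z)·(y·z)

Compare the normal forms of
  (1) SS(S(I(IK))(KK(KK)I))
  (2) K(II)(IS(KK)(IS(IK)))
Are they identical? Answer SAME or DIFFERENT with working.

Answer: DIFFERENT — A ⇓ SS(SK(KI)), B ⇓ I

Derivation:
Term A:
  start: SS(S(I(IK))(KK(KK)I))
  [1] SS(S(IK)(KK(KK)I))
  [2] SS(SK(KK(KK)I))
  [3] SS(SK(KI))

Term B:
  start: K(II)(IS(KK)(IS(IK)))
  [1] II
  [2] I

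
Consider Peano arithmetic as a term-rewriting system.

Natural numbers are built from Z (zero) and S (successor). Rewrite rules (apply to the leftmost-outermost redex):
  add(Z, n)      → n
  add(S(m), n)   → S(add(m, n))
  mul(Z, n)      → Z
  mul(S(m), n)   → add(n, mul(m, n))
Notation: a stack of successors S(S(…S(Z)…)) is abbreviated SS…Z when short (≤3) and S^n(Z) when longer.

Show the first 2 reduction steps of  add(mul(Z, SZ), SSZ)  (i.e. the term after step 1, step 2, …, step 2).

Answer: after 2 steps: SSZ

Derivation:
  start: add(mul(Z, SZ), SSZ)
  [1] add(Z, SSZ)
  [2] SSZ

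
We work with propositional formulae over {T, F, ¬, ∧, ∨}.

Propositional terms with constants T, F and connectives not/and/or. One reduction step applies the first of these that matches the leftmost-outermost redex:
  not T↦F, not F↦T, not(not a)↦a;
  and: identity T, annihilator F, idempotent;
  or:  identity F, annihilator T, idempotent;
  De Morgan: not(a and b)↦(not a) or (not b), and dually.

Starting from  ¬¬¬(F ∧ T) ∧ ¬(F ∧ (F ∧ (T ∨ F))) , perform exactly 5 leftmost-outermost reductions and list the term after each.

Answer: after 5 steps: ¬(F ∧ (F ∧ (T ∨ F)))

Derivation:
  start: ¬¬¬(F ∧ T) ∧ ¬(F ∧ (F ∧ (T ∨ F)))
  →1  ¬(F ∧ T) ∧ ¬(F ∧ (F ∧ (T ∨ F)))
  →2  (¬F ∨ ¬T) ∧ ¬(F ∧ (F ∧ (T ∨ F)))
  →3  (T ∨ ¬T) ∧ ¬(F ∧ (F ∧ (T ∨ F)))
  →4  T ∧ ¬(F ∧ (F ∧ (T ∨ F)))
  →5  ¬(F ∧ (F ∧ (T ∨ F)))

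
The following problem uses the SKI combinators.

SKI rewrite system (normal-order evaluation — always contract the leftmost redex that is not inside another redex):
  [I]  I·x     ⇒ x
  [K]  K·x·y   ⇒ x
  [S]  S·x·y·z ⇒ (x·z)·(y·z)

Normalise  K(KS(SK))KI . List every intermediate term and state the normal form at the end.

  start: K(KS(SK))KI
  [1] KS(SK)I
  [2] SI

Answer: normal form = SI  (in 2 steps)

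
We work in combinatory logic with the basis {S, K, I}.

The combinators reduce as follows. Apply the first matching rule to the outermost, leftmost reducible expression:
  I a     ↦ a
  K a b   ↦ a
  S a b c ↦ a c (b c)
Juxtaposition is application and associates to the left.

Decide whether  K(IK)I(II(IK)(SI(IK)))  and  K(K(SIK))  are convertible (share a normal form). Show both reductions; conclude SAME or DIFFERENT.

Term A:
  start: K(IK)I(II(IK)(SI(IK)))
  step 1: IK(II(IK)(SI(IK)))
  step 2: K(II(IK)(SI(IK)))
  step 3: K(I(IK)(SI(IK)))
  step 4: K(IK(SI(IK)))
  step 5: K(K(SI(IK)))
  step 6: K(K(SIK))

Term B:
  start: K(K(SIK))

Answer: SAME — A ⇓ K(K(SIK)), B ⇓ K(K(SIK))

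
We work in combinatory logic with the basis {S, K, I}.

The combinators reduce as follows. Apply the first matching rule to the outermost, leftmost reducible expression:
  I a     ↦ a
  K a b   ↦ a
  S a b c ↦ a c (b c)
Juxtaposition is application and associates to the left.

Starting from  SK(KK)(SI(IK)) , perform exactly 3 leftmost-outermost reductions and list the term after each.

  start: SK(KK)(SI(IK))
  →1  K(SI(IK))(KK(SI(IK)))
  →2  SI(IK)
  →3  SIK

Answer: after 3 steps: SIK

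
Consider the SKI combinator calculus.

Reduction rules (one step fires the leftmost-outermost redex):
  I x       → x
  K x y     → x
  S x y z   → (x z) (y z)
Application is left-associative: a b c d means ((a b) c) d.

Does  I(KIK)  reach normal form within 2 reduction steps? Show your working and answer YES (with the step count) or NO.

  start: I(KIK)
  step 1: KIK
  step 2: I

Answer: YES — reaches normal form I in 2 ≤ 2 steps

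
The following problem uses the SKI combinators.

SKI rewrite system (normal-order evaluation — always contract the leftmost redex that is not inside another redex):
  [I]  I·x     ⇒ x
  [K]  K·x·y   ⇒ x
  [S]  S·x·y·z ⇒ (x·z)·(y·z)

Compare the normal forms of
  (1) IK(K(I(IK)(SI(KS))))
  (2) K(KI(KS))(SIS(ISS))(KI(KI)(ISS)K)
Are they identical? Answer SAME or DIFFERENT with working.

Term A:
  start: IK(K(I(IK)(SI(KS))))
  step 1: K(K(I(IK)(SI(KS))))
  step 2: K(K(IK(SI(KS))))
  step 3: K(K(K(SI(KS))))

Term B:
  start: K(KI(KS))(SIS(ISS))(KI(KI)(ISS)K)
  step 1: KI(KS)(KI(KI)(ISS)K)
  step 2: I(KI(KI)(ISS)K)
  step 3: KI(KI)(ISS)K
  step 4: I(ISS)K
  step 5: ISSK
  step 6: SSK

Answer: DIFFERENT — A ⇓ K(K(K(SI(KS)))), B ⇓ SSK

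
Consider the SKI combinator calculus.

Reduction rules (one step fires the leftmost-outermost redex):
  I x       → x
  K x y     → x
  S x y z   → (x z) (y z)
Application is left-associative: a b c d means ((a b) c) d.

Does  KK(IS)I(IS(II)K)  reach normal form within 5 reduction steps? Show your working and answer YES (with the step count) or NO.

Answer: YES — reaches normal form I in 2 ≤ 5 steps

Reduction:
  start: KK(IS)I(IS(II)K)
  step 1: KI(IS(II)K)
  step 2: I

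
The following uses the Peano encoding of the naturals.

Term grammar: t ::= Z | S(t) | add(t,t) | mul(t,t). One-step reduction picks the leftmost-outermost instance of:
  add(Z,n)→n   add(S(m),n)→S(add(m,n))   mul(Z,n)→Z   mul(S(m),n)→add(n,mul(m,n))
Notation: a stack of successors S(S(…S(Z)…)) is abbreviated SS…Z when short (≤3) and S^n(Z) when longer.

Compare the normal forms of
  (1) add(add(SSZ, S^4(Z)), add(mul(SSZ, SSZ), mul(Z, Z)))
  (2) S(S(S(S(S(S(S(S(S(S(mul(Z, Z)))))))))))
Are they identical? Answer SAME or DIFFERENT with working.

Answer: SAME — A ⇓ S^10(Z), B ⇓ S^10(Z)

Reduction:
Term A:
  start: add(add(SSZ, S^4(Z)), add(mul(SSZ, SSZ), mul(Z, Z)))
  →1  add(S(add(SZ, S^4(Z))), add(mul(SSZ, SSZ), mul(Z, Z)))
  →2  S(add(add(SZ, S^4(Z)), add(mul(SSZ, SSZ), mul(Z, Z))))
  →3  S(add(S(add(Z, S^4(Z))), add(mul(SSZ, SSZ), mul(Z, Z))))
  →4  S(S(add(add(Z, S^4(Z)), add(mul(SSZ, SSZ), mul(Z, Z)))))
  →5  S(S(add(S^4(Z), add(mul(SSZ, SSZ), mul(Z, Z)))))
  →6  S(S(S(add(SSSZ, add(mul(SSZ, SSZ), mul(Z, Z))))))
  →7  S(S(S(S(add(SSZ, add(mul(SSZ, SSZ), mul(Z, Z)))))))
  →8  S(S(S(S(S(add(SZ, add(mul(SSZ, SSZ), mul(Z, Z))))))))
  →9  S(S(S(S(S(S(add(Z, add(mul(SSZ, SSZ), mul(Z, Z)))))))))
  →10  S(S(S(S(S(S(add(mul(SSZ, SSZ), mul(Z, Z))))))))
  →11  S(S(S(S(S(S(add(add(SSZ, mul(SZ, SSZ)), mul(Z, Z))))))))
  →12  S(S(S(S(S(S(add(S(add(SZ, mul(SZ, SSZ))), mul(Z, Z))))))))
  →13  S(S(S(S(S(S(S(add(add(SZ, mul(SZ, SSZ)), mul(Z, Z)))))))))
  →14  S(S(S(S(S(S(S(add(S(add(Z, mul(SZ, SSZ))), mul(Z, Z)))))))))
  →15  S(S(S(S(S(S(S(S(add(add(Z, mul(SZ, SSZ)), mul(Z, Z))))))))))
  →16  S(S(S(S(S(S(S(S(add(mul(SZ, SSZ), mul(Z, Z))))))))))
  →17  S(S(S(S(S(S(S(S(add(add(SSZ, mul(Z, SSZ)), mul(Z, Z))))))))))
  →18  S(S(S(S(S(S(S(S(add(S(add(SZ, mul(Z, SSZ))), mul(Z, Z))))))))))
  →19  S(S(S(S(S(S(S(S(S(add(add(SZ, mul(Z, SSZ)), mul(Z, Z)))))))))))
  →20  S(S(S(S(S(S(S(S(S(add(S(add(Z, mul(Z, SSZ))), mul(Z, Z)))))))))))
  →21  S(S(S(S(S(S(S(S(S(S(add(add(Z, mul(Z, SSZ)), mul(Z, Z))))))))))))
  →22  S(S(S(S(S(S(S(S(S(S(add(mul(Z, SSZ), mul(Z, Z))))))))))))
  →23  S(S(S(S(S(S(S(S(S(S(add(Z, mul(Z, Z))))))))))))
  →24  S(S(S(S(S(S(S(S(S(S(mul(Z, Z)))))))))))
  →25  S^10(Z)

Term B:
  start: S(S(S(S(S(S(S(S(S(S(mul(Z, Z)))))))))))
  →1  S^10(Z)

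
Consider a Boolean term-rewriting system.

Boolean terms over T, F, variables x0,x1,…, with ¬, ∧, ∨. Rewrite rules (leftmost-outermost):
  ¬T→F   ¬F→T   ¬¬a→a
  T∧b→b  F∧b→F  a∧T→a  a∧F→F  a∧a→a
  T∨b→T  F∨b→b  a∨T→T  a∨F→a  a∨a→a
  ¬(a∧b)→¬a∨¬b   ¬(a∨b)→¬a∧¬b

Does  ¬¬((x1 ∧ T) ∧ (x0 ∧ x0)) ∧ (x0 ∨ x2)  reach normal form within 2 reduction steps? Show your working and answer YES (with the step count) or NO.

Answer: NO — after 2 steps the term is (x1 ∧ (x0 ∧ x0)) ∧ (x0 ∨ x2), not yet normal

Working:
  start: ¬¬((x1 ∧ T) ∧ (x0 ∧ x0)) ∧ (x0 ∨ x2)
  step 1: ((x1 ∧ T) ∧ (x0 ∧ x0)) ∧ (x0 ∨ x2)
  step 2: (x1 ∧ (x0 ∧ x0)) ∧ (x0 ∨ x2)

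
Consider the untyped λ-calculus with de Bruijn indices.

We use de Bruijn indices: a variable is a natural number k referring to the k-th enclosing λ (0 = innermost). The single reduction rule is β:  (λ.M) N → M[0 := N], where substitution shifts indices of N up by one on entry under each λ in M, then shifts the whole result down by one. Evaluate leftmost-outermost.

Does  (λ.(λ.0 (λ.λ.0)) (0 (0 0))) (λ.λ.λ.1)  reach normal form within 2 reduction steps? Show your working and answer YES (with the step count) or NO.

Answer: NO — after 2 steps the term is (λ.λ.λ.1) ((λ.λ.λ.1) (λ.λ.λ.1)) (λ.λ.0), not yet normal

Reduction:
  start: (λ.(λ.0 (λ.λ.0)) (0 (0 0))) (λ.λ.λ.1)
  →1  (λ.0 (λ.λ.0)) ((λ.λ.λ.1) ((λ.λ.λ.1) (λ.λ.λ.1)))
  →2  (λ.λ.λ.1) ((λ.λ.λ.1) (λ.λ.λ.1)) (λ.λ.0)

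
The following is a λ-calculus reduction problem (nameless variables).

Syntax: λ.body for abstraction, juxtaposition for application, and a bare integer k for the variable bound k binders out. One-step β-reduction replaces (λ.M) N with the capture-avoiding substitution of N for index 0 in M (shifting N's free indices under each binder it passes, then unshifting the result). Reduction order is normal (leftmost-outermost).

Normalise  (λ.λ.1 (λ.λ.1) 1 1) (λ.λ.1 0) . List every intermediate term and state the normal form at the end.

Answer: normal form = λ.λ.λ.1 0  (in 5 steps)

Derivation:
  start: (λ.λ.1 (λ.λ.1) 1 1) (λ.λ.1 0)
  step 1: λ.(λ.λ.1 0) (λ.λ.1) (λ.λ.1 0) (λ.λ.1 0)
  step 2: λ.(λ.(λ.λ.1) 0) (λ.λ.1 0) (λ.λ.1 0)
  step 3: λ.(λ.λ.1) (λ.λ.1 0) (λ.λ.1 0)
  step 4: λ.(λ.λ.λ.1 0) (λ.λ.1 0)
  step 5: λ.λ.λ.1 0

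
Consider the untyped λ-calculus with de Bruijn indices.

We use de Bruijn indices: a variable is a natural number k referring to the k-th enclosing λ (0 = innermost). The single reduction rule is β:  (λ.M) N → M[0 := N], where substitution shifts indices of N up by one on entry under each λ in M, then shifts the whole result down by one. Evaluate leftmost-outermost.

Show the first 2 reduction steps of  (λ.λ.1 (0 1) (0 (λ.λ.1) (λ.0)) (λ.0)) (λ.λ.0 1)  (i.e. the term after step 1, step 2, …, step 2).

Answer: after 2 steps: λ.(λ.0 (1 (λ.λ.0 1))) (0 (λ.λ.1) (λ.0)) (λ.0)

Working:
  start: (λ.λ.1 (0 1) (0 (λ.λ.1) (λ.0)) (λ.0)) (λ.λ.0 1)
  [1] λ.(λ.λ.0 1) (0 (λ.λ.0 1)) (0 (λ.λ.1) (λ.0)) (λ.0)
  [2] λ.(λ.0 (1 (λ.λ.0 1))) (0 (λ.λ.1) (λ.0)) (λ.0)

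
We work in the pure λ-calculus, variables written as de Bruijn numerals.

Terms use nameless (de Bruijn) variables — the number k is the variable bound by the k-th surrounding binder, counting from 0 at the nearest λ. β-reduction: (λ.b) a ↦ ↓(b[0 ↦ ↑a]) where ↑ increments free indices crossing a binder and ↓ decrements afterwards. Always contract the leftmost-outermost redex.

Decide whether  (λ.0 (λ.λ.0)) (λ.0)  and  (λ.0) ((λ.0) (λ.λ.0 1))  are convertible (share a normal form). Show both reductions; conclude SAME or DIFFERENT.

Term A:
  start: (λ.0 (λ.λ.0)) (λ.0)
  step 1: (λ.0) (λ.λ.0)
  step 2: λ.λ.0

Term B:
  start: (λ.0) ((λ.0) (λ.λ.0 1))
  step 1: (λ.0) (λ.λ.0 1)
  step 2: λ.λ.0 1

Answer: DIFFERENT — A ⇓ λ.λ.0, B ⇓ λ.λ.0 1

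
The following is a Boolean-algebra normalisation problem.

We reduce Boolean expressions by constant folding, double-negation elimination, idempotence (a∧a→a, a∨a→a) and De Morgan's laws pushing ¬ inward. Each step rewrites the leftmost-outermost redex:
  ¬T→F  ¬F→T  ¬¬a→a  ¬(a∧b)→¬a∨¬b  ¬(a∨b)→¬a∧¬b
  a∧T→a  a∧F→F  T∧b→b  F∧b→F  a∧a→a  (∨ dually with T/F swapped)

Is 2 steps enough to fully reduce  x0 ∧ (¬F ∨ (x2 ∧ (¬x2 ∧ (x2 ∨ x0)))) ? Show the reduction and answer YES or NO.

Answer: NO — after 2 steps the term is x0 ∧ T, not yet normal

Derivation:
  start: x0 ∧ (¬F ∨ (x2 ∧ (¬x2 ∧ (x2 ∨ x0))))
  step 1: x0 ∧ (T ∨ (x2 ∧ (¬x2 ∧ (x2 ∨ x0))))
  step 2: x0 ∧ T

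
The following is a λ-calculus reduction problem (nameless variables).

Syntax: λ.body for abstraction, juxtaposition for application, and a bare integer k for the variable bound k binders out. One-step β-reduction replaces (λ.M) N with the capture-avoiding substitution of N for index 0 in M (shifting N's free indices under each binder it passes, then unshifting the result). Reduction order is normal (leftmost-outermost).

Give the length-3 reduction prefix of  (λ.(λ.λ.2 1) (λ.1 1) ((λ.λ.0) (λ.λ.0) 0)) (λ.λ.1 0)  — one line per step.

  start: (λ.(λ.λ.2 1) (λ.1 1) ((λ.λ.0) (λ.λ.0) 0)) (λ.λ.1 0)
  [1] (λ.λ.(λ.λ.1 0) 1) (λ.(λ.λ.1 0) (λ.λ.1 0)) ((λ.λ.0) (λ.λ.0) (λ.λ.1 0))
  [2] (λ.(λ.λ.1 0) (λ.(λ.λ.1 0) (λ.λ.1 0))) ((λ.λ.0) (λ.λ.0) (λ.λ.1 0))
  [3] (λ.λ.1 0) (λ.(λ.λ.1 0) (λ.λ.1 0))

Answer: after 3 steps: (λ.λ.1 0) (λ.(λ.λ.1 0) (λ.λ.1 0))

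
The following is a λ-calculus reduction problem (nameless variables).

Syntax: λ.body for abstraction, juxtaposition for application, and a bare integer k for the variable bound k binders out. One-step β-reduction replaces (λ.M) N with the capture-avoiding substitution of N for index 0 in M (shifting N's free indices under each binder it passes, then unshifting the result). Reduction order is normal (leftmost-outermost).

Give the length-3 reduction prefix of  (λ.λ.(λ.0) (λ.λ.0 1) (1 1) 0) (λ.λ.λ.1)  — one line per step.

Answer: after 3 steps: λ.(λ.0 ((λ.λ.λ.1) (λ.λ.λ.1))) 0

Derivation:
  start: (λ.λ.(λ.0) (λ.λ.0 1) (1 1) 0) (λ.λ.λ.1)
  step 1: λ.(λ.0) (λ.λ.0 1) ((λ.λ.λ.1) (λ.λ.λ.1)) 0
  step 2: λ.(λ.λ.0 1) ((λ.λ.λ.1) (λ.λ.λ.1)) 0
  step 3: λ.(λ.0 ((λ.λ.λ.1) (λ.λ.λ.1))) 0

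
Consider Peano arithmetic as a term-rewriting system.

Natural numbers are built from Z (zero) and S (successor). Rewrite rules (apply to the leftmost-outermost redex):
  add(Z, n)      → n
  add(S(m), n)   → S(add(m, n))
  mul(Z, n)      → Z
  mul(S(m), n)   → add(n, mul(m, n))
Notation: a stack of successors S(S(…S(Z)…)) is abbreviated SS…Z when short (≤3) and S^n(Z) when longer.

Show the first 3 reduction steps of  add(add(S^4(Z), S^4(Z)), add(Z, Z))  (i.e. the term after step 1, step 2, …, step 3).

  start: add(add(S^4(Z), S^4(Z)), add(Z, Z))
  [1] add(S(add(SSSZ, S^4(Z))), add(Z, Z))
  [2] S(add(add(SSSZ, S^4(Z)), add(Z, Z)))
  [3] S(add(S(add(SSZ, S^4(Z))), add(Z, Z)))

Answer: after 3 steps: S(add(S(add(SSZ, S^4(Z))), add(Z, Z)))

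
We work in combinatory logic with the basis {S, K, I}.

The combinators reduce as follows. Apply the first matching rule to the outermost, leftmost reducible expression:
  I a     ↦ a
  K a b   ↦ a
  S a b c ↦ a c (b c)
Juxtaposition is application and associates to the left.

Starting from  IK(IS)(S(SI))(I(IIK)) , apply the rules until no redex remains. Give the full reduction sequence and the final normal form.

Answer: normal form = SK  (in 6 steps)

Reduction:
  start: IK(IS)(S(SI))(I(IIK))
  →1  K(IS)(S(SI))(I(IIK))
  →2  IS(I(IIK))
  →3  S(I(IIK))
  →4  S(IIK)
  →5  S(IK)
  →6  SK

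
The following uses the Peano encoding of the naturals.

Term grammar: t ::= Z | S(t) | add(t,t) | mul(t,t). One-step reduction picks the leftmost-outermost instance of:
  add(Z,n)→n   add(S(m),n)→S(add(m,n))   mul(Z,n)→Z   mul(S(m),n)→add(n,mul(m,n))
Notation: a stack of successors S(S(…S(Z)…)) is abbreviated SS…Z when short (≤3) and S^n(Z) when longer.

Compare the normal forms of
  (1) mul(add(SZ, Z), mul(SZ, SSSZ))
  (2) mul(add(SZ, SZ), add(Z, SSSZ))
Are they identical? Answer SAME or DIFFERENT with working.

Term A:
  start: mul(add(SZ, Z), mul(SZ, SSSZ))
  [1] mul(S(add(Z, Z)), mul(SZ, SSSZ))
  [2] add(mul(SZ, SSSZ), mul(add(Z, Z), mul(SZ, SSSZ)))
  [3] add(add(SSSZ, mul(Z, SSSZ)), mul(add(Z, Z), mul(SZ, SSSZ)))
  [4] add(S(add(SSZ, mul(Z, SSSZ))), mul(add(Z, Z), mul(SZ, SSSZ)))
  [5] S(add(add(SSZ, mul(Z, SSSZ)), mul(add(Z, Z), mul(SZ, SSSZ))))
  [6] S(add(S(add(SZ, mul(Z, SSSZ))), mul(add(Z, Z), mul(SZ, SSSZ))))
  [7] S(S(add(add(SZ, mul(Z, SSSZ)), mul(add(Z, Z), mul(SZ, SSSZ)))))
  [8] S(S(add(S(add(Z, mul(Z, SSSZ))), mul(add(Z, Z), mul(SZ, SSSZ)))))
  [9] S(S(S(add(add(Z, mul(Z, SSSZ)), mul(add(Z, Z), mul(SZ, SSSZ))))))
  [10] S(S(S(add(mul(Z, SSSZ), mul(add(Z, Z), mul(SZ, SSSZ))))))
  [11] S(S(S(add(Z, mul(add(Z, Z), mul(SZ, SSSZ))))))
  [12] S(S(S(mul(add(Z, Z), mul(SZ, SSSZ)))))
  [13] S(S(S(mul(Z, mul(SZ, SSSZ)))))
  [14] SSSZ

Term B:
  start: mul(add(SZ, SZ), add(Z, SSSZ))
  [1] mul(S(add(Z, SZ)), add(Z, SSSZ))
  [2] add(add(Z, SSSZ), mul(add(Z, SZ), add(Z, SSSZ)))
  [3] add(SSSZ, mul(add(Z, SZ), add(Z, SSSZ)))
  [4] S(add(SSZ, mul(add(Z, SZ), add(Z, SSSZ))))
  [5] S(S(add(SZ, mul(add(Z, SZ), add(Z, SSSZ)))))
  [6] S(S(S(add(Z, mul(add(Z, SZ), add(Z, SSSZ))))))
  [7] S(S(S(mul(add(Z, SZ), add(Z, SSSZ)))))
  [8] S(S(S(mul(SZ, add(Z, SSSZ)))))
  [9] S(S(S(add(add(Z, SSSZ), mul(Z, add(Z, SSSZ))))))
  [10] S(S(S(add(SSSZ, mul(Z, add(Z, SSSZ))))))
  [11] S(S(S(S(add(SSZ, mul(Z, add(Z, SSSZ)))))))
  [12] S(S(S(S(S(add(SZ, mul(Z, add(Z, SSSZ))))))))
  [13] S(S(S(S(S(S(add(Z, mul(Z, add(Z, SSSZ)))))))))
  [14] S(S(S(S(S(S(mul(Z, add(Z, SSSZ))))))))
  [15] S^6(Z)

Answer: DIFFERENT — A ⇓ SSSZ, B ⇓ S^6(Z)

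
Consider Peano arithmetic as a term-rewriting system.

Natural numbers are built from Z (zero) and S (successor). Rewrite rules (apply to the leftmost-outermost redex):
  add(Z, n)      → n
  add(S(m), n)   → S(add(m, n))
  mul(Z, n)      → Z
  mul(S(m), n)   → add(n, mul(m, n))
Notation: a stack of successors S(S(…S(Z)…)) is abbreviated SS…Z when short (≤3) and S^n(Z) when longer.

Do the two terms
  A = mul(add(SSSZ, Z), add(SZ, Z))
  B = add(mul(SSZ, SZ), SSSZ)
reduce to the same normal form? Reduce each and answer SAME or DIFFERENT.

Answer: DIFFERENT — A ⇓ SSSZ, B ⇓ S^5(Z)

Working:
Term A:
  start: mul(add(SSSZ, Z), add(SZ, Z))
  →1  mul(S(add(SSZ, Z)), add(SZ, Z))
  →2  add(add(SZ, Z), mul(add(SSZ, Z), add(SZ, Z)))
  →3  add(S(add(Z, Z)), mul(add(SSZ, Z), add(SZ, Z)))
  →4  S(add(add(Z, Z), mul(add(SSZ, Z), add(SZ, Z))))
  →5  S(add(Z, mul(add(SSZ, Z), add(SZ, Z))))
  →6  S(mul(add(SSZ, Z), add(SZ, Z)))
  →7  S(mul(S(add(SZ, Z)), add(SZ, Z)))
  →8  S(add(add(SZ, Z), mul(add(SZ, Z), add(SZ, Z))))
  →9  S(add(S(add(Z, Z)), mul(add(SZ, Z), add(SZ, Z))))
  →10  S(S(add(add(Z, Z), mul(add(SZ, Z), add(SZ, Z)))))
  →11  S(S(add(Z, mul(add(SZ, Z), add(SZ, Z)))))
  →12  S(S(mul(add(SZ, Z), add(SZ, Z))))
  →13  S(S(mul(S(add(Z, Z)), add(SZ, Z))))
  →14  S(S(add(add(SZ, Z), mul(add(Z, Z), add(SZ, Z)))))
  →15  S(S(add(S(add(Z, Z)), mul(add(Z, Z), add(SZ, Z)))))
  →16  S(S(S(add(add(Z, Z), mul(add(Z, Z), add(SZ, Z))))))
  →17  S(S(S(add(Z, mul(add(Z, Z), add(SZ, Z))))))
  →18  S(S(S(mul(add(Z, Z), add(SZ, Z)))))
  →19  S(S(S(mul(Z, add(SZ, Z)))))
  →20  SSSZ

Term B:
  start: add(mul(SSZ, SZ), SSSZ)
  →1  add(add(SZ, mul(SZ, SZ)), SSSZ)
  →2  add(S(add(Z, mul(SZ, SZ))), SSSZ)
  →3  S(add(add(Z, mul(SZ, SZ)), SSSZ))
  →4  S(add(mul(SZ, SZ), SSSZ))
  →5  S(add(add(SZ, mul(Z, SZ)), SSSZ))
  →6  S(add(S(add(Z, mul(Z, SZ))), SSSZ))
  →7  S(S(add(add(Z, mul(Z, SZ)), SSSZ)))
  →8  S(S(add(mul(Z, SZ), SSSZ)))
  →9  S(S(add(Z, SSSZ)))
  →10  S^5(Z)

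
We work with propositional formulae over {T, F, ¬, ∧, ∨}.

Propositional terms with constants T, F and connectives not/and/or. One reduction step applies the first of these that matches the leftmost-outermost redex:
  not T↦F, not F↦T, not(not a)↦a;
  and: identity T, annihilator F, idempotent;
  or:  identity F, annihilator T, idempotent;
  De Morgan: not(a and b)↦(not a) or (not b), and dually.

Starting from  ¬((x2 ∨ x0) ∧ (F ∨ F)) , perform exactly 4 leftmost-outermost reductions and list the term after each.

Answer: after 4 steps: (¬x2 ∧ ¬x0) ∨ ¬F

Working:
  start: ¬((x2 ∨ x0) ∧ (F ∨ F))
  →1  ¬(x2 ∨ x0) ∨ ¬(F ∨ F)
  →2  (¬x2 ∧ ¬x0) ∨ ¬(F ∨ F)
  →3  (¬x2 ∧ ¬x0) ∨ (¬F ∧ ¬F)
  →4  (¬x2 ∧ ¬x0) ∨ ¬F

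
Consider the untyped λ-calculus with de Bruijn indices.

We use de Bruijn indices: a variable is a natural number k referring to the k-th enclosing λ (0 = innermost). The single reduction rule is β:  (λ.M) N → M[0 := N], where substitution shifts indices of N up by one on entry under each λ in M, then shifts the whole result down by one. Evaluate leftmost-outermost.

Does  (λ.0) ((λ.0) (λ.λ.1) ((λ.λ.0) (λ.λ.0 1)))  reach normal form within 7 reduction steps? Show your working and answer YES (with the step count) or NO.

  start: (λ.0) ((λ.0) (λ.λ.1) ((λ.λ.0) (λ.λ.0 1)))
  step 1: (λ.0) (λ.λ.1) ((λ.λ.0) (λ.λ.0 1))
  step 2: (λ.λ.1) ((λ.λ.0) (λ.λ.0 1))
  step 3: λ.(λ.λ.0) (λ.λ.0 1)
  step 4: λ.λ.0

Answer: YES — reaches normal form λ.λ.0 in 4 ≤ 7 steps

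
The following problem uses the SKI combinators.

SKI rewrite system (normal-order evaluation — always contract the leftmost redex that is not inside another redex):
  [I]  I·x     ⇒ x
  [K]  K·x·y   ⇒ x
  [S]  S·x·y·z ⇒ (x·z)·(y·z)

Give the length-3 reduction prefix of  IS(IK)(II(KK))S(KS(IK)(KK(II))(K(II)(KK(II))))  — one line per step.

Answer: after 3 steps: KS(II(KK)S)(KS(IK)(KK(II))(K(II)(KK(II))))

Reduction:
  start: IS(IK)(II(KK))S(KS(IK)(KK(II))(K(II)(KK(II))))
  [1] S(IK)(II(KK))S(KS(IK)(KK(II))(K(II)(KK(II))))
  [2] IKS(II(KK)S)(KS(IK)(KK(II))(K(II)(KK(II))))
  [3] KS(II(KK)S)(KS(IK)(KK(II))(K(II)(KK(II))))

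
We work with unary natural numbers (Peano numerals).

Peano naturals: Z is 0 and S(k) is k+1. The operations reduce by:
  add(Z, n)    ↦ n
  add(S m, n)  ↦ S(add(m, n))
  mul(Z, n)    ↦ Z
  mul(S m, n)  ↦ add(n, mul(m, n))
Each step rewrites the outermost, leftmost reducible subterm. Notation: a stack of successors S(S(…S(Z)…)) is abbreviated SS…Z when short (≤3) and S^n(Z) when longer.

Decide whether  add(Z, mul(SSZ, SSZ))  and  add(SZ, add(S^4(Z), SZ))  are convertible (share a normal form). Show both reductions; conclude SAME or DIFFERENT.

Term A:
  start: add(Z, mul(SSZ, SSZ))
  →1  mul(SSZ, SSZ)
  →2  add(SSZ, mul(SZ, SSZ))
  →3  S(add(SZ, mul(SZ, SSZ)))
  →4  S(S(add(Z, mul(SZ, SSZ))))
  →5  S(S(mul(SZ, SSZ)))
  →6  S(S(add(SSZ, mul(Z, SSZ))))
  →7  S(S(S(add(SZ, mul(Z, SSZ)))))
  →8  S(S(S(S(add(Z, mul(Z, SSZ))))))
  →9  S(S(S(S(mul(Z, SSZ)))))
  →10  S^4(Z)

Term B:
  start: add(SZ, add(S^4(Z), SZ))
  →1  S(add(Z, add(S^4(Z), SZ)))
  →2  S(add(S^4(Z), SZ))
  →3  S(S(add(SSSZ, SZ)))
  →4  S(S(S(add(SSZ, SZ))))
  →5  S(S(S(S(add(SZ, SZ)))))
  →6  S(S(S(S(S(add(Z, SZ))))))
  →7  S^6(Z)

Answer: DIFFERENT — A ⇓ S^4(Z), B ⇓ S^6(Z)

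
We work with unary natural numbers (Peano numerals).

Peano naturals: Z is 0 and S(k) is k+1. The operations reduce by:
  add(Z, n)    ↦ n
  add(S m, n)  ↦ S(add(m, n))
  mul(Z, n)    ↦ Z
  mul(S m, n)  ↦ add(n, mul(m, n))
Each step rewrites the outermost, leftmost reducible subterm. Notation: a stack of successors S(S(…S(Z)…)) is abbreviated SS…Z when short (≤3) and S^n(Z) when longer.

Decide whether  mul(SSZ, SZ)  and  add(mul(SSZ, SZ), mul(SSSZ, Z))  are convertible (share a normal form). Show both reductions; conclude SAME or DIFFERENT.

Term A:
  start: mul(SSZ, SZ)
  step 1: add(SZ, mul(SZ, SZ))
  step 2: S(add(Z, mul(SZ, SZ)))
  step 3: S(mul(SZ, SZ))
  step 4: S(add(SZ, mul(Z, SZ)))
  step 5: S(S(add(Z, mul(Z, SZ))))
  step 6: S(S(mul(Z, SZ)))
  step 7: SSZ

Term B:
  start: add(mul(SSZ, SZ), mul(SSSZ, Z))
  step 1: add(add(SZ, mul(SZ, SZ)), mul(SSSZ, Z))
  step 2: add(S(add(Z, mul(SZ, SZ))), mul(SSSZ, Z))
  step 3: S(add(add(Z, mul(SZ, SZ)), mul(SSSZ, Z)))
  step 4: S(add(mul(SZ, SZ), mul(SSSZ, Z)))
  step 5: S(add(add(SZ, mul(Z, SZ)), mul(SSSZ, Z)))
  step 6: S(add(S(add(Z, mul(Z, SZ))), mul(SSSZ, Z)))
  step 7: S(S(add(add(Z, mul(Z, SZ)), mul(SSSZ, Z))))
  step 8: S(S(add(mul(Z, SZ), mul(SSSZ, Z))))
  step 9: S(S(add(Z, mul(SSSZ, Z))))
  step 10: S(S(mul(SSSZ, Z)))
  step 11: S(S(add(Z, mul(SSZ, Z))))
  step 12: S(S(mul(SSZ, Z)))
  step 13: S(S(add(Z, mul(SZ, Z))))
  step 14: S(S(mul(SZ, Z)))
  step 15: S(S(add(Z, mul(Z, Z))))
  step 16: S(S(mul(Z, Z)))
  step 17: SSZ

Answer: SAME — A ⇓ SSZ, B ⇓ SSZ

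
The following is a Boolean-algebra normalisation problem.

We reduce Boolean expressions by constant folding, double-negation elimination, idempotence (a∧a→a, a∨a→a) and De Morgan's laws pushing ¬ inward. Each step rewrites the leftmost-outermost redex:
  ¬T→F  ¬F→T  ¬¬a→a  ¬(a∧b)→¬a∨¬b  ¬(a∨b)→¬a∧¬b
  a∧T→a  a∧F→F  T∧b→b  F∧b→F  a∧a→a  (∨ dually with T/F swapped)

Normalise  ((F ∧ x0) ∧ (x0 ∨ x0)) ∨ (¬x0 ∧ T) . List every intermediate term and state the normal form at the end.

Answer: normal form = ¬x0  (in 4 steps)

Derivation:
  start: ((F ∧ x0) ∧ (x0 ∨ x0)) ∨ (¬x0 ∧ T)
  step 1: (F ∧ (x0 ∨ x0)) ∨ (¬x0 ∧ T)
  step 2: F ∨ (¬x0 ∧ T)
  step 3: ¬x0 ∧ T
  step 4: ¬x0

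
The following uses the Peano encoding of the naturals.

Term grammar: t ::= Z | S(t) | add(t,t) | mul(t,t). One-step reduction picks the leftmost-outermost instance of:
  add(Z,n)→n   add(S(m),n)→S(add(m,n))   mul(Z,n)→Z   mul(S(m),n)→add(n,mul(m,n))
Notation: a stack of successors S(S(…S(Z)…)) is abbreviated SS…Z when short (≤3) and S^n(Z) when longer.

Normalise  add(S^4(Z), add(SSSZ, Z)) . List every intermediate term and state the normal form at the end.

Answer: normal form = S^7(Z)  (in 9 steps)

Derivation:
  start: add(S^4(Z), add(SSSZ, Z))
  →1  S(add(SSSZ, add(SSSZ, Z)))
  →2  S(S(add(SSZ, add(SSSZ, Z))))
  →3  S(S(S(add(SZ, add(SSSZ, Z)))))
  →4  S(S(S(S(add(Z, add(SSSZ, Z))))))
  →5  S(S(S(S(add(SSSZ, Z)))))
  →6  S(S(S(S(S(add(SSZ, Z))))))
  →7  S(S(S(S(S(S(add(SZ, Z)))))))
  →8  S(S(S(S(S(S(S(add(Z, Z))))))))
  →9  S^7(Z)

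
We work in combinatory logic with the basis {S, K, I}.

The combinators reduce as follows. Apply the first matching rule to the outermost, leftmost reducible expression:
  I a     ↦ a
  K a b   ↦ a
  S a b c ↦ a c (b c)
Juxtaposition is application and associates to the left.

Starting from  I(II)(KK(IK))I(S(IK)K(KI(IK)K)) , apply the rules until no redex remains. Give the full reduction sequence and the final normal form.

  start: I(II)(KK(IK))I(S(IK)K(KI(IK)K))
  [1] II(KK(IK))I(S(IK)K(KI(IK)K))
  [2] I(KK(IK))I(S(IK)K(KI(IK)K))
  [3] KK(IK)I(S(IK)K(KI(IK)K))
  [4] KI(S(IK)K(KI(IK)K))
  [5] I

Answer: normal form = I  (in 5 steps)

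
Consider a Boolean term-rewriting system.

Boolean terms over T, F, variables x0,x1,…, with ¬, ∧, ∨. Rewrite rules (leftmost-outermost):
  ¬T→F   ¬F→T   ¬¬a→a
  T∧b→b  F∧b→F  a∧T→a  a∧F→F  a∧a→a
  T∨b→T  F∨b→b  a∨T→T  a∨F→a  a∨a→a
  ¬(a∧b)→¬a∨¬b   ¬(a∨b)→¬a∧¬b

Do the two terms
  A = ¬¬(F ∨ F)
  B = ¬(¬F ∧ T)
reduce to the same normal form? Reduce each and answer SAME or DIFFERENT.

Answer: SAME — A ⇓ F, B ⇓ F

Derivation:
Term A:
  start: ¬¬(F ∨ F)
  →1  F ∨ F
  →2  F

Term B:
  start: ¬(¬F ∧ T)
  →1  ¬¬F ∨ ¬T
  →2  F ∨ ¬T
  →3  ¬T
  →4  F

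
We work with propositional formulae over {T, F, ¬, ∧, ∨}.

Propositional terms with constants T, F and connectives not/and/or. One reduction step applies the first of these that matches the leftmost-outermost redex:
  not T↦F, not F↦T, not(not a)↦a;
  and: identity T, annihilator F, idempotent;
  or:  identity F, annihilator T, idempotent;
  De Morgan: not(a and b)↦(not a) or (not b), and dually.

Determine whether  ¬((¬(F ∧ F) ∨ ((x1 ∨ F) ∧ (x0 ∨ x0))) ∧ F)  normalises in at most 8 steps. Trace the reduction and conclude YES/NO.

Answer: YES — reaches normal form T in 7 ≤ 8 steps

Working:
  start: ¬((¬(F ∧ F) ∨ ((x1 ∨ F) ∧ (x0 ∨ x0))) ∧ F)
  →1  ¬(¬(F ∧ F) ∨ ((x1 ∨ F) ∧ (x0 ∨ x0))) ∨ ¬F
  →2  (¬¬(F ∧ F) ∧ ¬((x1 ∨ F) ∧ (x0 ∨ x0))) ∨ ¬F
  →3  ((F ∧ F) ∧ ¬((x1 ∨ F) ∧ (x0 ∨ x0))) ∨ ¬F
  →4  (F ∧ ¬((x1 ∨ F) ∧ (x0 ∨ x0))) ∨ ¬F
  →5  F ∨ ¬F
  →6  ¬F
  →7  T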